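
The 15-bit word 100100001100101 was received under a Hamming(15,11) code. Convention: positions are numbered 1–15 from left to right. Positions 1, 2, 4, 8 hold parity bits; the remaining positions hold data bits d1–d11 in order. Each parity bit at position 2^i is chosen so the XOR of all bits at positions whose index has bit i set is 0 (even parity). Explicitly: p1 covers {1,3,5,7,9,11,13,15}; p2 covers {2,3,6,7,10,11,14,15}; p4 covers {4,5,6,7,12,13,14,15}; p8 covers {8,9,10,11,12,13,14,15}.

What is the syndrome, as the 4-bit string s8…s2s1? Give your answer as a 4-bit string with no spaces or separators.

0100

s1 (pos 1,3,5,7,9,11,13,15): 1⊕0⊕0⊕0⊕1⊕0⊕1⊕1 = 0
s2 (pos 2,3,6,7,10,11,14,15): 0⊕0⊕0⊕0⊕1⊕0⊕0⊕1 = 0
s4 (pos 4,5,6,7,12,13,14,15): 1⊕0⊕0⊕0⊕0⊕1⊕0⊕1 = 1
s8 (pos 8,9,10,11,12,13,14,15): 0⊕1⊕1⊕0⊕0⊕1⊕0⊕1 = 0
Syndrome s8…s1 = 0100 → error at position 4.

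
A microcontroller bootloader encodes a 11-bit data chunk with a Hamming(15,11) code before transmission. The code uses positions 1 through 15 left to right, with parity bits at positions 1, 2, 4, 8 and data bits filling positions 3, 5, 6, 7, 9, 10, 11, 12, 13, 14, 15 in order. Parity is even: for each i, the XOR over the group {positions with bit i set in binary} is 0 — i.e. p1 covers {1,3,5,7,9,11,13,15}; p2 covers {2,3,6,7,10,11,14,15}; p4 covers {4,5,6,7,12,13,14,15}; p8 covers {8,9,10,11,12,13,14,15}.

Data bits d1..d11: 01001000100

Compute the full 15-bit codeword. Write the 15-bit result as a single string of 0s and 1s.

Place data at non-parity positions: p1 p2 0 p4 1 0 0 p8 1 0 0 0 1 0 0
p1 (pos 1,3,5,7,9,11,13,15): XOR of data positions = 0⊕1⊕0⊕1⊕0⊕1⊕0 = 1
p2 (pos 2,3,6,7,10,11,14,15): XOR of data positions = 0⊕0⊕0⊕0⊕0⊕0⊕0 = 0
p4 (pos 4,5,6,7,12,13,14,15): XOR of data positions = 1⊕0⊕0⊕0⊕1⊕0⊕0 = 0
p8 (pos 8,9,10,11,12,13,14,15): XOR of data positions = 1⊕0⊕0⊕0⊕1⊕0⊕0 = 0
Codeword: 100010001000100

100010001000100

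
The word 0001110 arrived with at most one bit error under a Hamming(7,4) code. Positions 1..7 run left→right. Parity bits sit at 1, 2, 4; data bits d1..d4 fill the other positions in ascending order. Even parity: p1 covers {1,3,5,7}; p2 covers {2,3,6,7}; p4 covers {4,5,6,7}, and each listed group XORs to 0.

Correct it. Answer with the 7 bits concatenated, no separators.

0001111

s1 (pos 1,3,5,7): 0⊕0⊕1⊕0 = 1
s2 (pos 2,3,6,7): 0⊕0⊕1⊕0 = 1
s4 (pos 4,5,6,7): 1⊕1⊕1⊕0 = 1
Syndrome s4…s1 = 111 → error at position 7.
Flip position 7: 0001110 → 0001111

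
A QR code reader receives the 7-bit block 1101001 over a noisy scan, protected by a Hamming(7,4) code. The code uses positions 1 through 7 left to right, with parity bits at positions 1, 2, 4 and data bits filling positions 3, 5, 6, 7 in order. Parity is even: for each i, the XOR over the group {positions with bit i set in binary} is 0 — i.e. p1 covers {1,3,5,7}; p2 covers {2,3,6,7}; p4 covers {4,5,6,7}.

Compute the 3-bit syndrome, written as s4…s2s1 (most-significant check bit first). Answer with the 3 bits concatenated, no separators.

000

s1 (pos 1,3,5,7): 1⊕0⊕0⊕1 = 0
s2 (pos 2,3,6,7): 1⊕0⊕0⊕1 = 0
s4 (pos 4,5,6,7): 1⊕0⊕0⊕1 = 0
Syndrome s4…s1 = 000 → no error.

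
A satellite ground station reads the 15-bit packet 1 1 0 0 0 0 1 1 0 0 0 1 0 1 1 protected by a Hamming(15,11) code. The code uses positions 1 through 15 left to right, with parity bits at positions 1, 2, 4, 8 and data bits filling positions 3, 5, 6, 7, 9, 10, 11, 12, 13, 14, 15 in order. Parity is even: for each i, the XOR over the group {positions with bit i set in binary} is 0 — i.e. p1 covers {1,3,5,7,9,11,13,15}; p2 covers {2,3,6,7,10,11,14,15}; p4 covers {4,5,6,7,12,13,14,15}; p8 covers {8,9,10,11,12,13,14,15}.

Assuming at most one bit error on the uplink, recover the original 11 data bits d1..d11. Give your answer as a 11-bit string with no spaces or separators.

00010001011

s1 (pos 1,3,5,7,9,11,13,15): 1⊕0⊕0⊕1⊕0⊕0⊕0⊕1 = 1
s2 (pos 2,3,6,7,10,11,14,15): 1⊕0⊕0⊕1⊕0⊕0⊕1⊕1 = 0
s4 (pos 4,5,6,7,12,13,14,15): 0⊕0⊕0⊕1⊕1⊕0⊕1⊕1 = 0
s8 (pos 8,9,10,11,12,13,14,15): 1⊕0⊕0⊕0⊕1⊕0⊕1⊕1 = 0
Syndrome s8…s1 = 0001 → error at position 1.
Flip position 1: 110000110001011 → 010000110001011
Read data bits from positions 3,5,6,7,9,10,11,12,13,14,15: 00010001011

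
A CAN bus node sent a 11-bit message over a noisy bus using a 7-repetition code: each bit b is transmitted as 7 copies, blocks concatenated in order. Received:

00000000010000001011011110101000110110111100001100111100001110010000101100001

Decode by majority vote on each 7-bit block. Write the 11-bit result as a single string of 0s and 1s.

00010101000

Block 1 (0000000): 0 ones → 0
Block 2 (0010000): 1 one → 0
Block 3 (0010110): 3 ones → 0
Block 4 (1111010): 5 ones → 1
Block 5 (1000110): 3 ones → 0
Block 6 (1101111): 6 ones → 1
Block 7 (0000110): 2 ones → 0
Block 8 (0111100): 4 ones → 1
Block 9 (0011100): 3 ones → 0
Block 10 (1000010): 2 ones → 0
Block 11 (1100001): 3 ones → 0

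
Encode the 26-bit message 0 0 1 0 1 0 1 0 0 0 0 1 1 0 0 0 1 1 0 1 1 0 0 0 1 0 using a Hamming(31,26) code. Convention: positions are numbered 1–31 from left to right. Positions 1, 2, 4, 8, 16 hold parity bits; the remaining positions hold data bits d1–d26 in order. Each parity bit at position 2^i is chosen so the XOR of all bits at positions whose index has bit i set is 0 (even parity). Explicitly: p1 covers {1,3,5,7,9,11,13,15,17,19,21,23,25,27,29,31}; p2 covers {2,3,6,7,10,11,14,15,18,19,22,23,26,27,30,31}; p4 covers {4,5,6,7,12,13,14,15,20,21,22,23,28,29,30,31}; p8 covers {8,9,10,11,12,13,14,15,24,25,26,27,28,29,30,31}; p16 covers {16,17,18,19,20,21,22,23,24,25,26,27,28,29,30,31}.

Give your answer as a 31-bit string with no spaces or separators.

1100010110100001110001101100010

Place data at non-parity positions: p1 p2 0 p4 0 1 0 p8 1 0 1 0 0 0 0 p16 1 1 0 0 0 1 1 0 1 1 0 0 0 1 0
p1 (pos 1,3,5,7,9,11,13,15,17,19,21,23,25,27,29,31): XOR of data positions = 0⊕0⊕0⊕1⊕1⊕0⊕0⊕1⊕0⊕0⊕1⊕1⊕0⊕0⊕0 = 1
p2 (pos 2,3,6,7,10,11,14,15,18,19,22,23,26,27,30,31): XOR of data positions = 0⊕1⊕0⊕0⊕1⊕0⊕0⊕1⊕0⊕1⊕1⊕1⊕0⊕1⊕0 = 1
p4 (pos 4,5,6,7,12,13,14,15,20,21,22,23,28,29,30,31): XOR of data positions = 0⊕1⊕0⊕0⊕0⊕0⊕0⊕0⊕0⊕1⊕1⊕0⊕0⊕1⊕0 = 0
p8 (pos 8,9,10,11,12,13,14,15,24,25,26,27,28,29,30,31): XOR of data positions = 1⊕0⊕1⊕0⊕0⊕0⊕0⊕0⊕1⊕1⊕0⊕0⊕0⊕1⊕0 = 1
p16 (pos 16,17,18,19,20,21,22,23,24,25,26,27,28,29,30,31): XOR of data positions = 1⊕1⊕0⊕0⊕0⊕1⊕1⊕0⊕1⊕1⊕0⊕0⊕0⊕1⊕0 = 1
Codeword: 1100010110100001110001101100010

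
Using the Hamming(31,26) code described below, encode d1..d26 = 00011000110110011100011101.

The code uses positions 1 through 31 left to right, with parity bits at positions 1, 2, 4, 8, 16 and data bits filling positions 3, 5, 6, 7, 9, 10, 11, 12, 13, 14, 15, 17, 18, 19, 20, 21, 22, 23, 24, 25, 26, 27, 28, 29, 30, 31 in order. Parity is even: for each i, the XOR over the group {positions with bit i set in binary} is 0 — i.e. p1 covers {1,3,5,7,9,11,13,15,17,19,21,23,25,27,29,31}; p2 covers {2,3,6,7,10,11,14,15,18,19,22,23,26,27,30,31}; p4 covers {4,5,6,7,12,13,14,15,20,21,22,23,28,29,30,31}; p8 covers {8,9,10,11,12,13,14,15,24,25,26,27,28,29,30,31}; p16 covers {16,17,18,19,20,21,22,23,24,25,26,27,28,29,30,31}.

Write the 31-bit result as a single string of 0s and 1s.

Place data at non-parity positions: p1 p2 0 p4 0 0 1 p8 1 0 0 0 1 1 0 p16 1 1 0 0 1 1 1 0 0 0 1 1 1 0 1
p1 (pos 1,3,5,7,9,11,13,15,17,19,21,23,25,27,29,31): XOR of data positions = 0⊕0⊕1⊕1⊕0⊕1⊕0⊕1⊕0⊕1⊕1⊕0⊕1⊕1⊕1 = 1
p2 (pos 2,3,6,7,10,11,14,15,18,19,22,23,26,27,30,31): XOR of data positions = 0⊕0⊕1⊕0⊕0⊕1⊕0⊕1⊕0⊕1⊕1⊕0⊕1⊕0⊕1 = 1
p4 (pos 4,5,6,7,12,13,14,15,20,21,22,23,28,29,30,31): XOR of data positions = 0⊕0⊕1⊕0⊕1⊕1⊕0⊕0⊕1⊕1⊕1⊕1⊕1⊕0⊕1 = 1
p8 (pos 8,9,10,11,12,13,14,15,24,25,26,27,28,29,30,31): XOR of data positions = 1⊕0⊕0⊕0⊕1⊕1⊕0⊕0⊕0⊕0⊕1⊕1⊕1⊕0⊕1 = 1
p16 (pos 16,17,18,19,20,21,22,23,24,25,26,27,28,29,30,31): XOR of data positions = 1⊕1⊕0⊕0⊕1⊕1⊕1⊕0⊕0⊕0⊕1⊕1⊕1⊕0⊕1 = 1
Codeword: 1101001110001101110011100011101

1101001110001101110011100011101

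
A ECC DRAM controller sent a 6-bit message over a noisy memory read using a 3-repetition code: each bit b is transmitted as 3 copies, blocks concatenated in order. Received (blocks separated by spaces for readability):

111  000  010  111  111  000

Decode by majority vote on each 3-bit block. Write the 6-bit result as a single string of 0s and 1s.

100110

Block 1 (111): 3 ones → 1
Block 2 (000): 0 ones → 0
Block 3 (010): 1 one → 0
Block 4 (111): 3 ones → 1
Block 5 (111): 3 ones → 1
Block 6 (000): 0 ones → 0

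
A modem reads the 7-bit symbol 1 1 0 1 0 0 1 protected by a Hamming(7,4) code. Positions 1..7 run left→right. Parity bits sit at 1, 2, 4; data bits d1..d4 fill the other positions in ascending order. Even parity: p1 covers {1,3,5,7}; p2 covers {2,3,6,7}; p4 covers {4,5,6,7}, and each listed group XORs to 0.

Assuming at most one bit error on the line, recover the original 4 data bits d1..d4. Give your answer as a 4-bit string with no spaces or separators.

0001

s1 (pos 1,3,5,7): 1⊕0⊕0⊕1 = 0
s2 (pos 2,3,6,7): 1⊕0⊕0⊕1 = 0
s4 (pos 4,5,6,7): 1⊕0⊕0⊕1 = 0
Syndrome s4…s1 = 000 → no error.
Read data bits from positions 3,5,6,7: 0001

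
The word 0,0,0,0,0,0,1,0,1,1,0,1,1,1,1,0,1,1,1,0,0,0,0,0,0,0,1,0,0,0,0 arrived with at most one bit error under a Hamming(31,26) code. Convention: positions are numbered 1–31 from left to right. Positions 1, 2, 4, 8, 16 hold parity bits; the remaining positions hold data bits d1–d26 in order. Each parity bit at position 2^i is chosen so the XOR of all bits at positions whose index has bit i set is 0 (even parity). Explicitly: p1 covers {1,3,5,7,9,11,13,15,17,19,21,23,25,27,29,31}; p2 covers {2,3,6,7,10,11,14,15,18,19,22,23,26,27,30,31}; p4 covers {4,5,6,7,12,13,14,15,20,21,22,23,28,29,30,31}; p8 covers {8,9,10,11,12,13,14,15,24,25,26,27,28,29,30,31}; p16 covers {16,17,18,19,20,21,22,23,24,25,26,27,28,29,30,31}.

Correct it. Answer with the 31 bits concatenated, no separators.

0000001011011100111000000010000

s1 (pos 1,3,5,7,9,11,13,15,17,19,21,23,25,27,29,31): 0⊕0⊕0⊕1⊕1⊕0⊕1⊕1⊕1⊕1⊕0⊕0⊕0⊕1⊕0⊕0 = 1
s2 (pos 2,3,6,7,10,11,14,15,18,19,22,23,26,27,30,31): 0⊕0⊕0⊕1⊕1⊕0⊕1⊕1⊕1⊕1⊕0⊕0⊕0⊕1⊕0⊕0 = 1
s4 (pos 4,5,6,7,12,13,14,15,20,21,22,23,28,29,30,31): 0⊕0⊕0⊕1⊕1⊕1⊕1⊕1⊕0⊕0⊕0⊕0⊕0⊕0⊕0⊕0 = 1
s8 (pos 8,9,10,11,12,13,14,15,24,25,26,27,28,29,30,31): 0⊕1⊕1⊕0⊕1⊕1⊕1⊕1⊕0⊕0⊕0⊕1⊕0⊕0⊕0⊕0 = 1
s16 (pos 16,17,18,19,20,21,22,23,24,25,26,27,28,29,30,31): 0⊕1⊕1⊕1⊕0⊕0⊕0⊕0⊕0⊕0⊕0⊕1⊕0⊕0⊕0⊕0 = 0
Syndrome s16…s1 = 01111 → error at position 15.
Flip position 15: 0000001011011110111000000010000 → 0000001011011100111000000010000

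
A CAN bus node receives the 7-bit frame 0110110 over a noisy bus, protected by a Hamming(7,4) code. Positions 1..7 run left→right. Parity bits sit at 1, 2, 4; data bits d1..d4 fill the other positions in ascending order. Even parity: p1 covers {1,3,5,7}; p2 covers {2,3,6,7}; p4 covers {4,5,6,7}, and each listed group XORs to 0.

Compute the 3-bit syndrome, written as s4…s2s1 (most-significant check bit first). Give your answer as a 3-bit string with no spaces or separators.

010

s1 (pos 1,3,5,7): 0⊕1⊕1⊕0 = 0
s2 (pos 2,3,6,7): 1⊕1⊕1⊕0 = 1
s4 (pos 4,5,6,7): 0⊕1⊕1⊕0 = 0
Syndrome s4…s1 = 010 → error at position 2.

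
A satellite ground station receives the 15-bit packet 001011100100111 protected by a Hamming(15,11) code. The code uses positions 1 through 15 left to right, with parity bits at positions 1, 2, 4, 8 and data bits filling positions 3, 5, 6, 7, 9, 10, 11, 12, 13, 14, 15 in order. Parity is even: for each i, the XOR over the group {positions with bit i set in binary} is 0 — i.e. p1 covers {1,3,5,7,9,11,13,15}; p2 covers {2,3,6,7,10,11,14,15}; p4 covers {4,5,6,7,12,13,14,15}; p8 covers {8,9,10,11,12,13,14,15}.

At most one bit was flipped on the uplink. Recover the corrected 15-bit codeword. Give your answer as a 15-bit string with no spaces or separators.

s1 (pos 1,3,5,7,9,11,13,15): 0⊕1⊕1⊕1⊕0⊕0⊕1⊕1 = 1
s2 (pos 2,3,6,7,10,11,14,15): 0⊕1⊕1⊕1⊕1⊕0⊕1⊕1 = 0
s4 (pos 4,5,6,7,12,13,14,15): 0⊕1⊕1⊕1⊕0⊕1⊕1⊕1 = 0
s8 (pos 8,9,10,11,12,13,14,15): 0⊕0⊕1⊕0⊕0⊕1⊕1⊕1 = 0
Syndrome s8…s1 = 0001 → error at position 1.
Flip position 1: 001011100100111 → 101011100100111

101011100100111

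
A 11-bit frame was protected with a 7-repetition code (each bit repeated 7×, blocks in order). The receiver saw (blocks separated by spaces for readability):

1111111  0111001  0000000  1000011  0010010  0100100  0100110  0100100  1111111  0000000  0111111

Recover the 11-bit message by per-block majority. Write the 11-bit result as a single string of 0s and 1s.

Block 1 (1111111): 7 ones → 1
Block 2 (0111001): 4 ones → 1
Block 3 (0000000): 0 ones → 0
Block 4 (1000011): 3 ones → 0
Block 5 (0010010): 2 ones → 0
Block 6 (0100100): 2 ones → 0
Block 7 (0100110): 3 ones → 0
Block 8 (0100100): 2 ones → 0
Block 9 (1111111): 7 ones → 1
Block 10 (0000000): 0 ones → 0
Block 11 (0111111): 6 ones → 1

11000000101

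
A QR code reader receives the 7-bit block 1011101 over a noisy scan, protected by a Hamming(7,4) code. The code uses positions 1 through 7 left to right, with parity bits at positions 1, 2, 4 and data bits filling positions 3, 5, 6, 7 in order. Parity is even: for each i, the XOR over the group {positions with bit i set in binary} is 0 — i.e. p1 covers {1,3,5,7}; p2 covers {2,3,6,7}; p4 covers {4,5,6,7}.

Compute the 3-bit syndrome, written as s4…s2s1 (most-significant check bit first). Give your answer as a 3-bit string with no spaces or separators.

100

s1 (pos 1,3,5,7): 1⊕1⊕1⊕1 = 0
s2 (pos 2,3,6,7): 0⊕1⊕0⊕1 = 0
s4 (pos 4,5,6,7): 1⊕1⊕0⊕1 = 1
Syndrome s4…s1 = 100 → error at position 4.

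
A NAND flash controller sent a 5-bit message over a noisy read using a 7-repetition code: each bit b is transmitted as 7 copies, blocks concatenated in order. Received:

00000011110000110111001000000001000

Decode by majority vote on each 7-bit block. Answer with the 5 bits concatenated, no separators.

Block 1 (0000001): 1 one → 0
Block 2 (1110000): 3 ones → 0
Block 3 (1101110): 5 ones → 1
Block 4 (0100000): 1 one → 0
Block 5 (0001000): 1 one → 0

00100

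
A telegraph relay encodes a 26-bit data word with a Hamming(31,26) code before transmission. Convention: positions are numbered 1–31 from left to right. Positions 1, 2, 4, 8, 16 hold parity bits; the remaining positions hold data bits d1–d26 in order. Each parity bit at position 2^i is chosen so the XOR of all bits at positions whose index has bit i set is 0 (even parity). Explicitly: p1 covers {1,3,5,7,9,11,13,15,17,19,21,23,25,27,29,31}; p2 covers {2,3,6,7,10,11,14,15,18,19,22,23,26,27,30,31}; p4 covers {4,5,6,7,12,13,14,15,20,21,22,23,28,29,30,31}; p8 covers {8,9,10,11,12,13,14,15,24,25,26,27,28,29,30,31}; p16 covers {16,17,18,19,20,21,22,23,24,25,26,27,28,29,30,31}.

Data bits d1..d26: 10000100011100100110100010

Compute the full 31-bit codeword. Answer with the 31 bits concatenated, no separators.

0111000001000110100100110100010

Place data at non-parity positions: p1 p2 1 p4 0 0 0 p8 0 1 0 0 0 1 1 p16 1 0 0 1 0 0 1 1 0 1 0 0 0 1 0
p1 (pos 1,3,5,7,9,11,13,15,17,19,21,23,25,27,29,31): XOR of data positions = 1⊕0⊕0⊕0⊕0⊕0⊕1⊕1⊕0⊕0⊕1⊕0⊕0⊕0⊕0 = 0
p2 (pos 2,3,6,7,10,11,14,15,18,19,22,23,26,27,30,31): XOR of data positions = 1⊕0⊕0⊕1⊕0⊕1⊕1⊕0⊕0⊕0⊕1⊕1⊕0⊕1⊕0 = 1
p4 (pos 4,5,6,7,12,13,14,15,20,21,22,23,28,29,30,31): XOR of data positions = 0⊕0⊕0⊕0⊕0⊕1⊕1⊕1⊕0⊕0⊕1⊕0⊕0⊕1⊕0 = 1
p8 (pos 8,9,10,11,12,13,14,15,24,25,26,27,28,29,30,31): XOR of data positions = 0⊕1⊕0⊕0⊕0⊕1⊕1⊕1⊕0⊕1⊕0⊕0⊕0⊕1⊕0 = 0
p16 (pos 16,17,18,19,20,21,22,23,24,25,26,27,28,29,30,31): XOR of data positions = 1⊕0⊕0⊕1⊕0⊕0⊕1⊕1⊕0⊕1⊕0⊕0⊕0⊕1⊕0 = 0
Codeword: 0111000001000110100100110100010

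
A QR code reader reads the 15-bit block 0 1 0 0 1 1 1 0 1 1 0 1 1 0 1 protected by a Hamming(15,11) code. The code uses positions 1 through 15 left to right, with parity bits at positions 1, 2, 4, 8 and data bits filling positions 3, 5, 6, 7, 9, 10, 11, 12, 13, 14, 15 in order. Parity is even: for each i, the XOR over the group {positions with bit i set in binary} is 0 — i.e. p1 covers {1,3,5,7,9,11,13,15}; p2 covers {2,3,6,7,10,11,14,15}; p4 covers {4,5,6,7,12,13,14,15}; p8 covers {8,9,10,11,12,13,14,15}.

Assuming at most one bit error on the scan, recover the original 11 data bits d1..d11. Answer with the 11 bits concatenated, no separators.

01111111101

s1 (pos 1,3,5,7,9,11,13,15): 0⊕0⊕1⊕1⊕1⊕0⊕1⊕1 = 1
s2 (pos 2,3,6,7,10,11,14,15): 1⊕0⊕1⊕1⊕1⊕0⊕0⊕1 = 1
s4 (pos 4,5,6,7,12,13,14,15): 0⊕1⊕1⊕1⊕1⊕1⊕0⊕1 = 0
s8 (pos 8,9,10,11,12,13,14,15): 0⊕1⊕1⊕0⊕1⊕1⊕0⊕1 = 1
Syndrome s8…s1 = 1011 → error at position 11.
Flip position 11: 010011101101101 → 010011101111101
Read data bits from positions 3,5,6,7,9,10,11,12,13,14,15: 01111111101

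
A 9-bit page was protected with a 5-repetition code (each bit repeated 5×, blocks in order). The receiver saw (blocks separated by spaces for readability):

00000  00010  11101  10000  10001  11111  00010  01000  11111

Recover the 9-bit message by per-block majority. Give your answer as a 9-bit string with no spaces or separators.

Block 1 (00000): 0 ones → 0
Block 2 (00010): 1 one → 0
Block 3 (11101): 4 ones → 1
Block 4 (10000): 1 one → 0
Block 5 (10001): 2 ones → 0
Block 6 (11111): 5 ones → 1
Block 7 (00010): 1 one → 0
Block 8 (01000): 1 one → 0
Block 9 (11111): 5 ones → 1

001001001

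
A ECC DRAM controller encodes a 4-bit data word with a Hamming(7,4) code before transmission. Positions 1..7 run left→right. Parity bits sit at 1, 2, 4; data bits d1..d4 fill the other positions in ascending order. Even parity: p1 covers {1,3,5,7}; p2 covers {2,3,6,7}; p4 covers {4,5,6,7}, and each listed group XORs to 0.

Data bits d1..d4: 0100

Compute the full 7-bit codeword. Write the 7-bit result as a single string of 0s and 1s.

Place data at non-parity positions: p1 p2 0 p4 1 0 0
p1 (pos 1,3,5,7): XOR of data positions = 0⊕1⊕0 = 1
p2 (pos 2,3,6,7): XOR of data positions = 0⊕0⊕0 = 0
p4 (pos 4,5,6,7): XOR of data positions = 1⊕0⊕0 = 1
Codeword: 1001100

1001100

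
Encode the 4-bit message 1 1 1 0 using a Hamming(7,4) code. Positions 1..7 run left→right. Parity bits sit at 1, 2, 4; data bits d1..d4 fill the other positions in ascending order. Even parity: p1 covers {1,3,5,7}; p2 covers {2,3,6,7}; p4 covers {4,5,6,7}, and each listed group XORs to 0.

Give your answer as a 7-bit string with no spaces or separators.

Place data at non-parity positions: p1 p2 1 p4 1 1 0
p1 (pos 1,3,5,7): XOR of data positions = 1⊕1⊕0 = 0
p2 (pos 2,3,6,7): XOR of data positions = 1⊕1⊕0 = 0
p4 (pos 4,5,6,7): XOR of data positions = 1⊕1⊕0 = 0
Codeword: 0010110

0010110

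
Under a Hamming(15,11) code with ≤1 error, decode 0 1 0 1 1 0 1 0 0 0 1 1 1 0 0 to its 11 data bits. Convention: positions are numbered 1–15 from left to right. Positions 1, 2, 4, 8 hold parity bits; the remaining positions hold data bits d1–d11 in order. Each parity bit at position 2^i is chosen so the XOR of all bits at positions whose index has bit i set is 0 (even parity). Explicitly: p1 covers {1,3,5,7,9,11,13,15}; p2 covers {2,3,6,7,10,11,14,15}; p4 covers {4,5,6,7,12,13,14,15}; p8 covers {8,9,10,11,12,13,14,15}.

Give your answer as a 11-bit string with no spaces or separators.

01010011110

s1 (pos 1,3,5,7,9,11,13,15): 0⊕0⊕1⊕1⊕0⊕1⊕1⊕0 = 0
s2 (pos 2,3,6,7,10,11,14,15): 1⊕0⊕0⊕1⊕0⊕1⊕0⊕0 = 1
s4 (pos 4,5,6,7,12,13,14,15): 1⊕1⊕0⊕1⊕1⊕1⊕0⊕0 = 1
s8 (pos 8,9,10,11,12,13,14,15): 0⊕0⊕0⊕1⊕1⊕1⊕0⊕0 = 1
Syndrome s8…s1 = 1110 → error at position 14.
Flip position 14: 010110100011100 → 010110100011110
Read data bits from positions 3,5,6,7,9,10,11,12,13,14,15: 01010011110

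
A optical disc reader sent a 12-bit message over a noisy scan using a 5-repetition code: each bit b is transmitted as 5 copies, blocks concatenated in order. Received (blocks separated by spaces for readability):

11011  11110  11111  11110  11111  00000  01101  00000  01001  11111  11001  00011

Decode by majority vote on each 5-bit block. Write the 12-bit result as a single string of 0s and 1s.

111110100110

Block 1 (11011): 4 ones → 1
Block 2 (11110): 4 ones → 1
Block 3 (11111): 5 ones → 1
Block 4 (11110): 4 ones → 1
Block 5 (11111): 5 ones → 1
Block 6 (00000): 0 ones → 0
Block 7 (01101): 3 ones → 1
Block 8 (00000): 0 ones → 0
Block 9 (01001): 2 ones → 0
Block 10 (11111): 5 ones → 1
Block 11 (11001): 3 ones → 1
Block 12 (00011): 2 ones → 0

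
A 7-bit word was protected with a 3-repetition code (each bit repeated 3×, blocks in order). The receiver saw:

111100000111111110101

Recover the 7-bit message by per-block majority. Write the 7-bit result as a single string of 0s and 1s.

Block 1 (111): 3 ones → 1
Block 2 (100): 1 one → 0
Block 3 (000): 0 ones → 0
Block 4 (111): 3 ones → 1
Block 5 (111): 3 ones → 1
Block 6 (110): 2 ones → 1
Block 7 (101): 2 ones → 1

1001111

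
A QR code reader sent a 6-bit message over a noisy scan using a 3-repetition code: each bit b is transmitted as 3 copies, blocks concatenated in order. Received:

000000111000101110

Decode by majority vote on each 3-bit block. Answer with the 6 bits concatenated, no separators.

001011

Block 1 (000): 0 ones → 0
Block 2 (000): 0 ones → 0
Block 3 (111): 3 ones → 1
Block 4 (000): 0 ones → 0
Block 5 (101): 2 ones → 1
Block 6 (110): 2 ones → 1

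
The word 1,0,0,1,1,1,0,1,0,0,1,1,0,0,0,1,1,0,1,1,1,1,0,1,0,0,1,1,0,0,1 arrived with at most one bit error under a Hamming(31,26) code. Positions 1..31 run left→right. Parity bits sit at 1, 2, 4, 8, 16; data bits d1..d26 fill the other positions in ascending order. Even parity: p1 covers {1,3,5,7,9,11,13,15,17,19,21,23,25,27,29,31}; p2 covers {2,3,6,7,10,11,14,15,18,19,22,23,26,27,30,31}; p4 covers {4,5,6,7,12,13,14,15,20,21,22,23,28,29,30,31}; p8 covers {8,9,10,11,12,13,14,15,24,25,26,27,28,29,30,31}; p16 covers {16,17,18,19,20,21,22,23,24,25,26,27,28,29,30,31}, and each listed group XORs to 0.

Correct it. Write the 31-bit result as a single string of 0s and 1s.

1001110100100001101111010011001

s1 (pos 1,3,5,7,9,11,13,15,17,19,21,23,25,27,29,31): 1⊕0⊕1⊕0⊕0⊕1⊕0⊕0⊕1⊕1⊕1⊕0⊕0⊕1⊕0⊕1 = 0
s2 (pos 2,3,6,7,10,11,14,15,18,19,22,23,26,27,30,31): 0⊕0⊕1⊕0⊕0⊕1⊕0⊕0⊕0⊕1⊕1⊕0⊕0⊕1⊕0⊕1 = 0
s4 (pos 4,5,6,7,12,13,14,15,20,21,22,23,28,29,30,31): 1⊕1⊕1⊕0⊕1⊕0⊕0⊕0⊕1⊕1⊕1⊕0⊕1⊕0⊕0⊕1 = 1
s8 (pos 8,9,10,11,12,13,14,15,24,25,26,27,28,29,30,31): 1⊕0⊕0⊕1⊕1⊕0⊕0⊕0⊕1⊕0⊕0⊕1⊕1⊕0⊕0⊕1 = 1
s16 (pos 16,17,18,19,20,21,22,23,24,25,26,27,28,29,30,31): 1⊕1⊕0⊕1⊕1⊕1⊕1⊕0⊕1⊕0⊕0⊕1⊕1⊕0⊕0⊕1 = 0
Syndrome s16…s1 = 01100 → error at position 12.
Flip position 12: 1001110100110001101111010011001 → 1001110100100001101111010011001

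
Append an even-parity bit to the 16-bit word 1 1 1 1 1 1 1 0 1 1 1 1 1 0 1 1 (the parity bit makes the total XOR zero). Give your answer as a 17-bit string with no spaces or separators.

11111110111110110

XOR of the 16 data bits: 1⊕1⊕1⊕1⊕1⊕1⊕1⊕0⊕1⊕1⊕1⊕1⊕1⊕0⊕1⊕1 = 0
Parity bit = 0 (so all 17 bits XOR to 0).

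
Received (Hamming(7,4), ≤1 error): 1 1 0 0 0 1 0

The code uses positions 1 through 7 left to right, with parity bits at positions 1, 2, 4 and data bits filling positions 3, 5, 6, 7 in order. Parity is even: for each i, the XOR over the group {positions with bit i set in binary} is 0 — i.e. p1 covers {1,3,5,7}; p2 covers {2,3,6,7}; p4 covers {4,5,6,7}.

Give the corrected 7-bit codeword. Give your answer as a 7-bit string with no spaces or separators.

1100110

s1 (pos 1,3,5,7): 1⊕0⊕0⊕0 = 1
s2 (pos 2,3,6,7): 1⊕0⊕1⊕0 = 0
s4 (pos 4,5,6,7): 0⊕0⊕1⊕0 = 1
Syndrome s4…s1 = 101 → error at position 5.
Flip position 5: 1100010 → 1100110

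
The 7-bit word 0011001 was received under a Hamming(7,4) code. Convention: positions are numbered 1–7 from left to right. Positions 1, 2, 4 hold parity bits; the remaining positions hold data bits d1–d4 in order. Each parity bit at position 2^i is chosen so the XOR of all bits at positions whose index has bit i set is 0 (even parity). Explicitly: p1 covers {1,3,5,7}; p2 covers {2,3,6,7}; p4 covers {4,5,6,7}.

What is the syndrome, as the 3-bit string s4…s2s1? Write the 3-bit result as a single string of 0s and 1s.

s1 (pos 1,3,5,7): 0⊕1⊕0⊕1 = 0
s2 (pos 2,3,6,7): 0⊕1⊕0⊕1 = 0
s4 (pos 4,5,6,7): 1⊕0⊕0⊕1 = 0
Syndrome s4…s1 = 000 → no error.

000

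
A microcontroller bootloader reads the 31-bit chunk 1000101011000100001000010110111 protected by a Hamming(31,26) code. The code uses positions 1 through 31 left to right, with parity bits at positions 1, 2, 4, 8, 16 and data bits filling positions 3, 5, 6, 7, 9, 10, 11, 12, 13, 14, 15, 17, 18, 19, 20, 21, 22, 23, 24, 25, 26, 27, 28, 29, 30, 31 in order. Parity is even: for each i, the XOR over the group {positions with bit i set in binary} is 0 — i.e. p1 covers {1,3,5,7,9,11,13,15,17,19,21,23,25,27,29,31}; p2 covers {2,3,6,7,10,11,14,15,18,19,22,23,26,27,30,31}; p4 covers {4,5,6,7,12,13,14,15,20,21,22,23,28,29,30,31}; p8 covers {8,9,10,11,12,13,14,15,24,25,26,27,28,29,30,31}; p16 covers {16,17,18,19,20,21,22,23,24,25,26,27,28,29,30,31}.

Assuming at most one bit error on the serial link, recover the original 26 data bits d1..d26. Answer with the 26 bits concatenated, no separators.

s1 (pos 1,3,5,7,9,11,13,15,17,19,21,23,25,27,29,31): 1⊕0⊕1⊕1⊕1⊕0⊕0⊕0⊕0⊕1⊕0⊕0⊕0⊕1⊕1⊕1 = 0
s2 (pos 2,3,6,7,10,11,14,15,18,19,22,23,26,27,30,31): 0⊕0⊕0⊕1⊕1⊕0⊕1⊕0⊕0⊕1⊕0⊕0⊕1⊕1⊕1⊕1 = 0
s4 (pos 4,5,6,7,12,13,14,15,20,21,22,23,28,29,30,31): 0⊕1⊕0⊕1⊕0⊕0⊕1⊕0⊕0⊕0⊕0⊕0⊕0⊕1⊕1⊕1 = 0
s8 (pos 8,9,10,11,12,13,14,15,24,25,26,27,28,29,30,31): 0⊕1⊕1⊕0⊕0⊕0⊕1⊕0⊕1⊕0⊕1⊕1⊕0⊕1⊕1⊕1 = 1
s16 (pos 16,17,18,19,20,21,22,23,24,25,26,27,28,29,30,31): 0⊕0⊕0⊕1⊕0⊕0⊕0⊕0⊕1⊕0⊕1⊕1⊕0⊕1⊕1⊕1 = 1
Syndrome s16…s1 = 11000 → error at position 24.
Flip position 24: 1000101011000100001000010110111 → 1000101011000100001000000110111
Read data bits from positions 3,5,6,7,9,10,11,12,13,14,15,17,18,19,20,21,22,23,24,25,26,27,28,29,30,31: 01011100010001000000110111

01011100010001000000110111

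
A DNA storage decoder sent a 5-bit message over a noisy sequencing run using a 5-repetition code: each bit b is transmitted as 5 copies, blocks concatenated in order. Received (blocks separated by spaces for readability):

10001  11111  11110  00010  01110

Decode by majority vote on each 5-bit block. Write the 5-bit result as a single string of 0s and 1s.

Block 1 (10001): 2 ones → 0
Block 2 (11111): 5 ones → 1
Block 3 (11110): 4 ones → 1
Block 4 (00010): 1 one → 0
Block 5 (01110): 3 ones → 1

01101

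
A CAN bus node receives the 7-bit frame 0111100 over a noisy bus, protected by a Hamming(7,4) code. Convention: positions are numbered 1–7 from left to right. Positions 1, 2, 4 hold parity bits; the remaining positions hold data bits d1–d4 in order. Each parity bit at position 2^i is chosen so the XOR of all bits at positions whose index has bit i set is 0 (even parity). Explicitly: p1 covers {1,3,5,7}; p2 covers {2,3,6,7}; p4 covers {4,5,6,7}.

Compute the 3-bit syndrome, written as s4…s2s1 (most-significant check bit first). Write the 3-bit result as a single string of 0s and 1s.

000

s1 (pos 1,3,5,7): 0⊕1⊕1⊕0 = 0
s2 (pos 2,3,6,7): 1⊕1⊕0⊕0 = 0
s4 (pos 4,5,6,7): 1⊕1⊕0⊕0 = 0
Syndrome s4…s1 = 000 → no error.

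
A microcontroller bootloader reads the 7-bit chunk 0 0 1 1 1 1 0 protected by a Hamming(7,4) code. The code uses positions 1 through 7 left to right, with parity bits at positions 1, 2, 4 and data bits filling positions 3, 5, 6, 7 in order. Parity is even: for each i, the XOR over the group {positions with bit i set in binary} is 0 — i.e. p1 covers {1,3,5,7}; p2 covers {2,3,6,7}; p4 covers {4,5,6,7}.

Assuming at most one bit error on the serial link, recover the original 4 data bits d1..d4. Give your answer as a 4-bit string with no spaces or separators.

1110

s1 (pos 1,3,5,7): 0⊕1⊕1⊕0 = 0
s2 (pos 2,3,6,7): 0⊕1⊕1⊕0 = 0
s4 (pos 4,5,6,7): 1⊕1⊕1⊕0 = 1
Syndrome s4…s1 = 100 → error at position 4.
Flip position 4: 0011110 → 0010110
Read data bits from positions 3,5,6,7: 1110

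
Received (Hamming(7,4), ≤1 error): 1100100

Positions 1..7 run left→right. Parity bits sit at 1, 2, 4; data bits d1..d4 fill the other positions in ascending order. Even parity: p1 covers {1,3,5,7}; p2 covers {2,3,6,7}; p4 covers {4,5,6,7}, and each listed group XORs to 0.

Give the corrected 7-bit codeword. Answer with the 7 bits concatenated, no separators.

s1 (pos 1,3,5,7): 1⊕0⊕1⊕0 = 0
s2 (pos 2,3,6,7): 1⊕0⊕0⊕0 = 1
s4 (pos 4,5,6,7): 0⊕1⊕0⊕0 = 1
Syndrome s4…s1 = 110 → error at position 6.
Flip position 6: 1100100 → 1100110

1100110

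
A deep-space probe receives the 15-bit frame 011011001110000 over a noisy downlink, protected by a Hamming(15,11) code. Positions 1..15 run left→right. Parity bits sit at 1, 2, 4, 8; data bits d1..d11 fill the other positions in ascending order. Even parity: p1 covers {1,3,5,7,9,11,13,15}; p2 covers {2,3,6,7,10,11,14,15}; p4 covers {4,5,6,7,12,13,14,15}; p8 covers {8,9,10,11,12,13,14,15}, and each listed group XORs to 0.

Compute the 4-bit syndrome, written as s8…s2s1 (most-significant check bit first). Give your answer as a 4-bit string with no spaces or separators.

1010

s1 (pos 1,3,5,7,9,11,13,15): 0⊕1⊕1⊕0⊕1⊕1⊕0⊕0 = 0
s2 (pos 2,3,6,7,10,11,14,15): 1⊕1⊕1⊕0⊕1⊕1⊕0⊕0 = 1
s4 (pos 4,5,6,7,12,13,14,15): 0⊕1⊕1⊕0⊕0⊕0⊕0⊕0 = 0
s8 (pos 8,9,10,11,12,13,14,15): 0⊕1⊕1⊕1⊕0⊕0⊕0⊕0 = 1
Syndrome s8…s1 = 1010 → error at position 10.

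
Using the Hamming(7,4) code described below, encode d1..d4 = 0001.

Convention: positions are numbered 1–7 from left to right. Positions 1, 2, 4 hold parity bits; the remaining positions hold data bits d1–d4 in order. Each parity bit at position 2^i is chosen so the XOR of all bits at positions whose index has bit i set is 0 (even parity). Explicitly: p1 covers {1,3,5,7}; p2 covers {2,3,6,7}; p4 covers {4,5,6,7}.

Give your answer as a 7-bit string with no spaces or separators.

Place data at non-parity positions: p1 p2 0 p4 0 0 1
p1 (pos 1,3,5,7): XOR of data positions = 0⊕0⊕1 = 1
p2 (pos 2,3,6,7): XOR of data positions = 0⊕0⊕1 = 1
p4 (pos 4,5,6,7): XOR of data positions = 0⊕0⊕1 = 1
Codeword: 1101001

1101001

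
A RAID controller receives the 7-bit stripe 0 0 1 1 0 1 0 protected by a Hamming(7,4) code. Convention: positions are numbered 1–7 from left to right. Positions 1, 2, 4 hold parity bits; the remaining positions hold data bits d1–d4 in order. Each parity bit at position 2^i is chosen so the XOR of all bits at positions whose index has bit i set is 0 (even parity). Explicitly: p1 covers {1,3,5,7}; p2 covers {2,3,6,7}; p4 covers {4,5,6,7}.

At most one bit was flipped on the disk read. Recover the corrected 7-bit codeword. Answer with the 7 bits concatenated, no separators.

s1 (pos 1,3,5,7): 0⊕1⊕0⊕0 = 1
s2 (pos 2,3,6,7): 0⊕1⊕1⊕0 = 0
s4 (pos 4,5,6,7): 1⊕0⊕1⊕0 = 0
Syndrome s4…s1 = 001 → error at position 1.
Flip position 1: 0011010 → 1011010

1011010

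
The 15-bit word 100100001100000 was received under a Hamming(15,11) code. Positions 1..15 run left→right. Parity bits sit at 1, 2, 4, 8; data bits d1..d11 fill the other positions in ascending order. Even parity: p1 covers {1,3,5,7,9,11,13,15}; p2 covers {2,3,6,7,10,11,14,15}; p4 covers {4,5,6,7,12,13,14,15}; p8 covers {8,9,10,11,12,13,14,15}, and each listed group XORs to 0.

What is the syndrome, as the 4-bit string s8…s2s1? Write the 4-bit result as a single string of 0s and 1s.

s1 (pos 1,3,5,7,9,11,13,15): 1⊕0⊕0⊕0⊕1⊕0⊕0⊕0 = 0
s2 (pos 2,3,6,7,10,11,14,15): 0⊕0⊕0⊕0⊕1⊕0⊕0⊕0 = 1
s4 (pos 4,5,6,7,12,13,14,15): 1⊕0⊕0⊕0⊕0⊕0⊕0⊕0 = 1
s8 (pos 8,9,10,11,12,13,14,15): 0⊕1⊕1⊕0⊕0⊕0⊕0⊕0 = 0
Syndrome s8…s1 = 0110 → error at position 6.

0110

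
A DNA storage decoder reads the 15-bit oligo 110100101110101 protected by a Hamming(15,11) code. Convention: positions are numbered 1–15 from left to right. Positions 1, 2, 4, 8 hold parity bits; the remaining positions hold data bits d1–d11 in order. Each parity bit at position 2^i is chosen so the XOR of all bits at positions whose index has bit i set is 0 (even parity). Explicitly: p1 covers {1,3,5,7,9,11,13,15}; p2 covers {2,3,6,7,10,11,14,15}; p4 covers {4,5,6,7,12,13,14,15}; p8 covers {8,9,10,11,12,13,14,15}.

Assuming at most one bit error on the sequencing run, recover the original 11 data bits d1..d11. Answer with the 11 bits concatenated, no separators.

00011010101

s1 (pos 1,3,5,7,9,11,13,15): 1⊕0⊕0⊕1⊕1⊕1⊕1⊕1 = 0
s2 (pos 2,3,6,7,10,11,14,15): 1⊕0⊕0⊕1⊕1⊕1⊕0⊕1 = 1
s4 (pos 4,5,6,7,12,13,14,15): 1⊕0⊕0⊕1⊕0⊕1⊕0⊕1 = 0
s8 (pos 8,9,10,11,12,13,14,15): 0⊕1⊕1⊕1⊕0⊕1⊕0⊕1 = 1
Syndrome s8…s1 = 1010 → error at position 10.
Flip position 10: 110100101110101 → 110100101010101
Read data bits from positions 3,5,6,7,9,10,11,12,13,14,15: 00011010101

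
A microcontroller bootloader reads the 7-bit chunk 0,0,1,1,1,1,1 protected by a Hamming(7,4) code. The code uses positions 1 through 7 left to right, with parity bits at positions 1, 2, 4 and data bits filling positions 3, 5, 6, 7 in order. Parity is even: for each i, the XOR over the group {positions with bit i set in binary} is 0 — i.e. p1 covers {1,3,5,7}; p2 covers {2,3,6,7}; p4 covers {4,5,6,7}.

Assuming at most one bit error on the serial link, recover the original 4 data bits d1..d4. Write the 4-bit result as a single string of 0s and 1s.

0111

s1 (pos 1,3,5,7): 0⊕1⊕1⊕1 = 1
s2 (pos 2,3,6,7): 0⊕1⊕1⊕1 = 1
s4 (pos 4,5,6,7): 1⊕1⊕1⊕1 = 0
Syndrome s4…s1 = 011 → error at position 3.
Flip position 3: 0011111 → 0001111
Read data bits from positions 3,5,6,7: 0111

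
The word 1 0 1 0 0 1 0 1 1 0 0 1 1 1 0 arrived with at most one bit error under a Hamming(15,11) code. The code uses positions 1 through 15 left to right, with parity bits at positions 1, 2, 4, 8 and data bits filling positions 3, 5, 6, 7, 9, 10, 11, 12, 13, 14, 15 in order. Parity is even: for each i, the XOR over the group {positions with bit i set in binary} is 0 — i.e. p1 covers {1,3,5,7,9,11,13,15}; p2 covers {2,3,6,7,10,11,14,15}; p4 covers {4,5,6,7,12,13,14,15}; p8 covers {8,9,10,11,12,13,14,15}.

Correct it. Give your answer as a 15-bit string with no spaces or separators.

s1 (pos 1,3,5,7,9,11,13,15): 1⊕1⊕0⊕0⊕1⊕0⊕1⊕0 = 0
s2 (pos 2,3,6,7,10,11,14,15): 0⊕1⊕1⊕0⊕0⊕0⊕1⊕0 = 1
s4 (pos 4,5,6,7,12,13,14,15): 0⊕0⊕1⊕0⊕1⊕1⊕1⊕0 = 0
s8 (pos 8,9,10,11,12,13,14,15): 1⊕1⊕0⊕0⊕1⊕1⊕1⊕0 = 1
Syndrome s8…s1 = 1010 → error at position 10.
Flip position 10: 101001011001110 → 101001011101110

101001011101110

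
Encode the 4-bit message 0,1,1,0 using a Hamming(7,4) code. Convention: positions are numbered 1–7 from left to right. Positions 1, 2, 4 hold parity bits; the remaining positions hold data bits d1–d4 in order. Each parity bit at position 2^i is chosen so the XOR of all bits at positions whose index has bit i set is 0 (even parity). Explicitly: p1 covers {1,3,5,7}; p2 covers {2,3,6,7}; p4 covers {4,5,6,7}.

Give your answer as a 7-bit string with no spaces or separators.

1100110

Place data at non-parity positions: p1 p2 0 p4 1 1 0
p1 (pos 1,3,5,7): XOR of data positions = 0⊕1⊕0 = 1
p2 (pos 2,3,6,7): XOR of data positions = 0⊕1⊕0 = 1
p4 (pos 4,5,6,7): XOR of data positions = 1⊕1⊕0 = 0
Codeword: 1100110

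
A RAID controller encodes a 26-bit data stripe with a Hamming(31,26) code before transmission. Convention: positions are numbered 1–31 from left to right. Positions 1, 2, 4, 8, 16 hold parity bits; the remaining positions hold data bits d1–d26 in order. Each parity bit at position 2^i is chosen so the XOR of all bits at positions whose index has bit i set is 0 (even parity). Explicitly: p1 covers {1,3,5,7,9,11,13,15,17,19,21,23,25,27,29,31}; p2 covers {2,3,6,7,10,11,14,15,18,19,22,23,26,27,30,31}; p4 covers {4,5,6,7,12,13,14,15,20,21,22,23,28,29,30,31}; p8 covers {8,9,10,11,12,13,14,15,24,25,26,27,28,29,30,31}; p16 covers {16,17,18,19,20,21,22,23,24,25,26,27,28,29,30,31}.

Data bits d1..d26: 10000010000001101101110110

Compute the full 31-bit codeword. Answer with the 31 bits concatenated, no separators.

Place data at non-parity positions: p1 p2 1 p4 0 0 0 p8 0 0 1 0 0 0 0 p16 0 0 1 1 0 1 1 0 1 1 1 0 1 1 0
p1 (pos 1,3,5,7,9,11,13,15,17,19,21,23,25,27,29,31): XOR of data positions = 1⊕0⊕0⊕0⊕1⊕0⊕0⊕0⊕1⊕0⊕1⊕1⊕1⊕1⊕0 = 1
p2 (pos 2,3,6,7,10,11,14,15,18,19,22,23,26,27,30,31): XOR of data positions = 1⊕0⊕0⊕0⊕1⊕0⊕0⊕0⊕1⊕1⊕1⊕1⊕1⊕1⊕0 = 0
p4 (pos 4,5,6,7,12,13,14,15,20,21,22,23,28,29,30,31): XOR of data positions = 0⊕0⊕0⊕0⊕0⊕0⊕0⊕1⊕0⊕1⊕1⊕0⊕1⊕1⊕0 = 1
p8 (pos 8,9,10,11,12,13,14,15,24,25,26,27,28,29,30,31): XOR of data positions = 0⊕0⊕1⊕0⊕0⊕0⊕0⊕0⊕1⊕1⊕1⊕0⊕1⊕1⊕0 = 0
p16 (pos 16,17,18,19,20,21,22,23,24,25,26,27,28,29,30,31): XOR of data positions = 0⊕0⊕1⊕1⊕0⊕1⊕1⊕0⊕1⊕1⊕1⊕0⊕1⊕1⊕0 = 1
Codeword: 1011000000100001001101101110110

1011000000100001001101101110110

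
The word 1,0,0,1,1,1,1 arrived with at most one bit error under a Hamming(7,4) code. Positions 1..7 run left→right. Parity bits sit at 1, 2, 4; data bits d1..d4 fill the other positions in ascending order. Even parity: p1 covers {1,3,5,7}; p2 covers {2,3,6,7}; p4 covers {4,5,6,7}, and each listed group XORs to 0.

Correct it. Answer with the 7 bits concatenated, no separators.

0001111

s1 (pos 1,3,5,7): 1⊕0⊕1⊕1 = 1
s2 (pos 2,3,6,7): 0⊕0⊕1⊕1 = 0
s4 (pos 4,5,6,7): 1⊕1⊕1⊕1 = 0
Syndrome s4…s1 = 001 → error at position 1.
Flip position 1: 1001111 → 0001111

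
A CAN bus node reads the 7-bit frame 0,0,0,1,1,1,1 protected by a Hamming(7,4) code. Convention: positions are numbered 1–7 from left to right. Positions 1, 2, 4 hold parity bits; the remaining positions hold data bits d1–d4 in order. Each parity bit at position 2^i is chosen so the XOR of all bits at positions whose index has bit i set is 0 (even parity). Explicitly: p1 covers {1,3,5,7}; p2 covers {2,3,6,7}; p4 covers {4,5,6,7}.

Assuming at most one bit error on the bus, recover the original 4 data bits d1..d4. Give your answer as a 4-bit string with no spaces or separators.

0111

s1 (pos 1,3,5,7): 0⊕0⊕1⊕1 = 0
s2 (pos 2,3,6,7): 0⊕0⊕1⊕1 = 0
s4 (pos 4,5,6,7): 1⊕1⊕1⊕1 = 0
Syndrome s4…s1 = 000 → no error.
Read data bits from positions 3,5,6,7: 0111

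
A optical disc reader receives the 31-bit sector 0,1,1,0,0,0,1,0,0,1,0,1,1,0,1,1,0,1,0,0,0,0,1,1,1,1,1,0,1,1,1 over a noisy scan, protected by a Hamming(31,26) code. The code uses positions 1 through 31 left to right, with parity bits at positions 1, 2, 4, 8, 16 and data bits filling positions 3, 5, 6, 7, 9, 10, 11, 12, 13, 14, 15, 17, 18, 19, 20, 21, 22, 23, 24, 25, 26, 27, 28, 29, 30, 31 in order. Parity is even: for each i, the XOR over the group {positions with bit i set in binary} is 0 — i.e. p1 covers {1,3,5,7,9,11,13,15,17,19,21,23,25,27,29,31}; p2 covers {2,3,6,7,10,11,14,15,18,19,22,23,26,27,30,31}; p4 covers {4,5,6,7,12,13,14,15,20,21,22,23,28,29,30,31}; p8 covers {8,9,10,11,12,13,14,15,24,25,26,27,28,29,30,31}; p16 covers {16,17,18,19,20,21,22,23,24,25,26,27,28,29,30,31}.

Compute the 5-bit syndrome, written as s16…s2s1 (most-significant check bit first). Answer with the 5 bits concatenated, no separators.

s1 (pos 1,3,5,7,9,11,13,15,17,19,21,23,25,27,29,31): 0⊕1⊕0⊕1⊕0⊕0⊕1⊕1⊕0⊕0⊕0⊕1⊕1⊕1⊕1⊕1 = 1
s2 (pos 2,3,6,7,10,11,14,15,18,19,22,23,26,27,30,31): 1⊕1⊕0⊕1⊕1⊕0⊕0⊕1⊕1⊕0⊕0⊕1⊕1⊕1⊕1⊕1 = 1
s4 (pos 4,5,6,7,12,13,14,15,20,21,22,23,28,29,30,31): 0⊕0⊕0⊕1⊕1⊕1⊕0⊕1⊕0⊕0⊕0⊕1⊕0⊕1⊕1⊕1 = 0
s8 (pos 8,9,10,11,12,13,14,15,24,25,26,27,28,29,30,31): 0⊕0⊕1⊕0⊕1⊕1⊕0⊕1⊕1⊕1⊕1⊕1⊕0⊕1⊕1⊕1 = 1
s16 (pos 16,17,18,19,20,21,22,23,24,25,26,27,28,29,30,31): 1⊕0⊕1⊕0⊕0⊕0⊕0⊕1⊕1⊕1⊕1⊕1⊕0⊕1⊕1⊕1 = 0
Syndrome s16…s1 = 01011 → error at position 11.

01011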